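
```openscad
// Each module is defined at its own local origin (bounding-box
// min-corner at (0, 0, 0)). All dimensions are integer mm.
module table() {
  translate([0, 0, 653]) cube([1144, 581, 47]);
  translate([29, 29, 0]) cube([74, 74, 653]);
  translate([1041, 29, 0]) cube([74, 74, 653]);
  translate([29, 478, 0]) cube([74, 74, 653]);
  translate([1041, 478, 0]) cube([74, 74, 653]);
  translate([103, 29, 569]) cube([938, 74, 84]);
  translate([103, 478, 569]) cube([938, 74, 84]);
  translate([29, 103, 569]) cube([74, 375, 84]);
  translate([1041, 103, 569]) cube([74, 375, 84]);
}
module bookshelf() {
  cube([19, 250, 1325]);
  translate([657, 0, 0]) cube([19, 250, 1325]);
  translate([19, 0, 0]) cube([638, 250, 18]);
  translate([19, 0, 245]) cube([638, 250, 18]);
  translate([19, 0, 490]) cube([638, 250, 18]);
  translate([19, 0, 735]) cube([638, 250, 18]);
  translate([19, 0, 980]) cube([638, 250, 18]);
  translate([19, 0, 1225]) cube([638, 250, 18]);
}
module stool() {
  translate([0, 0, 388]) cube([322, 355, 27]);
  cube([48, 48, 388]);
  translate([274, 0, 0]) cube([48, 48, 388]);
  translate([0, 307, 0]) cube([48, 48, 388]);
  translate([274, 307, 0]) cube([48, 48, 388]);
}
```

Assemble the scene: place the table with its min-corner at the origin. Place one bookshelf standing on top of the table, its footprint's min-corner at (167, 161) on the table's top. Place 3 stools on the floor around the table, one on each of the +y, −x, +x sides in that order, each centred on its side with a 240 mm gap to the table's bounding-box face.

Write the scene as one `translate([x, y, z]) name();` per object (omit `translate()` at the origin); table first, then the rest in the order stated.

table();
translate([167, 161, 700]) bookshelf();
translate([411, 821, 0]) stool();
translate([-562, 113, 0]) stool();
translate([1384, 113, 0]) stool();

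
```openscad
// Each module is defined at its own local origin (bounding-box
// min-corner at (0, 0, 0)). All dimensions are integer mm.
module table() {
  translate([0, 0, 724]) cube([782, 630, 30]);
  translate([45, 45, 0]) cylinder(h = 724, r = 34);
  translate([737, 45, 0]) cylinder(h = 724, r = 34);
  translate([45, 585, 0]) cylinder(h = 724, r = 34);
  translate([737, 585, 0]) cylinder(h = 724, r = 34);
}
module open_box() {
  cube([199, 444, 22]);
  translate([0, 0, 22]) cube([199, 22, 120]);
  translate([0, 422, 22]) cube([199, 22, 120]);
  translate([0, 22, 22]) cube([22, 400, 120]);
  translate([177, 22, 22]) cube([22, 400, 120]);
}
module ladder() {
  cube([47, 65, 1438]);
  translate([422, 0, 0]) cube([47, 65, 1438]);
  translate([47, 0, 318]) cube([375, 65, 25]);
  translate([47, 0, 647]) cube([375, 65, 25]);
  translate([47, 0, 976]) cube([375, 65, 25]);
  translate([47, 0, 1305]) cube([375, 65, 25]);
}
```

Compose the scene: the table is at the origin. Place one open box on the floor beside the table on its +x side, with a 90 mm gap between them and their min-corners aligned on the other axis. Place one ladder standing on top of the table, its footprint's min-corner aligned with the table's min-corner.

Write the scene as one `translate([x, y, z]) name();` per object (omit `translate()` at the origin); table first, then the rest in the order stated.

table();
translate([872, 0, 0]) open_box();
translate([0, 0, 754]) ladder();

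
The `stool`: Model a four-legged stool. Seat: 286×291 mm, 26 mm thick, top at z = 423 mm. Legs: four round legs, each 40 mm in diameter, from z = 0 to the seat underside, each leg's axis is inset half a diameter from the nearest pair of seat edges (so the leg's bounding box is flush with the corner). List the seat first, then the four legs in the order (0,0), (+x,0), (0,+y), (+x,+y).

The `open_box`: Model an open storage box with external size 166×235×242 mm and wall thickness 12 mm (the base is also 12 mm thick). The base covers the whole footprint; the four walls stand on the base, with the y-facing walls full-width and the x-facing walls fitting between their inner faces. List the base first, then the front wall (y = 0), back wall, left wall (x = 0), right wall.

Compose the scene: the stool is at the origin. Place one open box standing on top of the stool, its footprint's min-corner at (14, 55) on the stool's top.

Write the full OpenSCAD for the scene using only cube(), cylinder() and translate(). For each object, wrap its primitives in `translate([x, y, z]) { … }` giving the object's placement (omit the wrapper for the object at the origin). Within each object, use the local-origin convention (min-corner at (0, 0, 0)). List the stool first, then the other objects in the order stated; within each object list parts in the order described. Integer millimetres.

translate([0, 0, 397]) cube([286, 291, 26]);
translate([20, 20, 0]) cylinder(h = 397, r = 20);
translate([266, 20, 0]) cylinder(h = 397, r = 20);
translate([20, 271, 0]) cylinder(h = 397, r = 20);
translate([266, 271, 0]) cylinder(h = 397, r = 20);
translate([14, 55, 423]) {
  cube([166, 235, 12]);
  translate([0, 0, 12]) cube([166, 12, 230]);
  translate([0, 223, 12]) cube([166, 12, 230]);
  translate([0, 12, 12]) cube([12, 211, 230]);
  translate([154, 12, 12]) cube([12, 211, 230]);
}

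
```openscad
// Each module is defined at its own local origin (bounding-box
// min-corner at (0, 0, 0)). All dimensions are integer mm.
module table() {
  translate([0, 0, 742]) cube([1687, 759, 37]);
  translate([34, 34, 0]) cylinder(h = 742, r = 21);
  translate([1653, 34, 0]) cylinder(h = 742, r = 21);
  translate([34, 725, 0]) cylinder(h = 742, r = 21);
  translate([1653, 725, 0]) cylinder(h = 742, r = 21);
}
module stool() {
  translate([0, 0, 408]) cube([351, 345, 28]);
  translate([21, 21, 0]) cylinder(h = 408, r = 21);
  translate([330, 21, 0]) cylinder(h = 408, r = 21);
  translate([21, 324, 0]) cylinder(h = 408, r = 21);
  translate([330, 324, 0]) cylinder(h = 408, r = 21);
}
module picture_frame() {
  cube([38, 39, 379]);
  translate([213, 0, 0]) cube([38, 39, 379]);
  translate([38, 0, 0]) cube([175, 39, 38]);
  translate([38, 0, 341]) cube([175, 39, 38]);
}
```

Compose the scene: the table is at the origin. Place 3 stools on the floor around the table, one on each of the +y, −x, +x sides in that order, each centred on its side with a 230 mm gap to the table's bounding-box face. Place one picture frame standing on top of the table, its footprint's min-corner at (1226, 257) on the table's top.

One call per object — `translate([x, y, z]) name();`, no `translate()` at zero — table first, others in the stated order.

table();
translate([668, 989, 0]) stool();
translate([-581, 207, 0]) stool();
translate([1917, 207, 0]) stool();
translate([1226, 257, 779]) picture_frame();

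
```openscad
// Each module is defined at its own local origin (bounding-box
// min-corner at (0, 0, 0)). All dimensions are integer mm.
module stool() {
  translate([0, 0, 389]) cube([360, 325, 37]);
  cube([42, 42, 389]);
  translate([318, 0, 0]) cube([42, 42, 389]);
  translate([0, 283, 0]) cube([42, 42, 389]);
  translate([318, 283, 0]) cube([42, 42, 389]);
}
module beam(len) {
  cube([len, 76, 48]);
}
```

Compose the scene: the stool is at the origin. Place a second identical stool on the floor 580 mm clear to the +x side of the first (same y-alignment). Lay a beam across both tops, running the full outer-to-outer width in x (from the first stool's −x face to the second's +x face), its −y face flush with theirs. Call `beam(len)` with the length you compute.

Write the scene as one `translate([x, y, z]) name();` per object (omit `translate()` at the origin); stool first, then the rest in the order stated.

stool();
translate([940, 0, 0]) stool();
translate([0, 0, 426]) beam(1300);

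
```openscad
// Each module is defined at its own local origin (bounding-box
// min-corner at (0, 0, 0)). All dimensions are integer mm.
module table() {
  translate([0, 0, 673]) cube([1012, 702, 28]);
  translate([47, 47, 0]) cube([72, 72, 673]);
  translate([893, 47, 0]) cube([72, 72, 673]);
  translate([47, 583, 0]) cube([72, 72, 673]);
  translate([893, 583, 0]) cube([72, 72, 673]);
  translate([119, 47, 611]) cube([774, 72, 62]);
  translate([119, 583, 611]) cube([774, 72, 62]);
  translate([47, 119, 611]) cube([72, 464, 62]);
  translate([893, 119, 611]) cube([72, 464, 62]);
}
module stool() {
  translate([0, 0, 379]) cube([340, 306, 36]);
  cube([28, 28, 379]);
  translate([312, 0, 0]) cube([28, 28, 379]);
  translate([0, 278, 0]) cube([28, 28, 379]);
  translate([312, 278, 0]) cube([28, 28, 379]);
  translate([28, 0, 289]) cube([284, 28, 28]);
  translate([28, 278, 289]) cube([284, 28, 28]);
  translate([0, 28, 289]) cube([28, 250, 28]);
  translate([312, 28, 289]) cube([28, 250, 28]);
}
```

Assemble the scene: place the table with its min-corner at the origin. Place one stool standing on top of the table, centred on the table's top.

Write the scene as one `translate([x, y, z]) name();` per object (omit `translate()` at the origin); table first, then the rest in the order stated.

table();
translate([336, 198, 701]) stool();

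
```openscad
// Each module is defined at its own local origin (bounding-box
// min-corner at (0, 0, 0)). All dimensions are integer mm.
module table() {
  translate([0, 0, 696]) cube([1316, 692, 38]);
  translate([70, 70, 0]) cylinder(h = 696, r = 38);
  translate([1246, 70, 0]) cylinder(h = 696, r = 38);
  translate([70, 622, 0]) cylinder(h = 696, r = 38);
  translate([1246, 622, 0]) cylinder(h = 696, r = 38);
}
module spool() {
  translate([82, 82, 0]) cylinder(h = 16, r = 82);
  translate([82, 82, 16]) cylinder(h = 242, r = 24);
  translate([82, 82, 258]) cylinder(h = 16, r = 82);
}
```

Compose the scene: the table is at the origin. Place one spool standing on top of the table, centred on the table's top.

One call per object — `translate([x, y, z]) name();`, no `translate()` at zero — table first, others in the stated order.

table();
translate([576, 264, 734]) spool();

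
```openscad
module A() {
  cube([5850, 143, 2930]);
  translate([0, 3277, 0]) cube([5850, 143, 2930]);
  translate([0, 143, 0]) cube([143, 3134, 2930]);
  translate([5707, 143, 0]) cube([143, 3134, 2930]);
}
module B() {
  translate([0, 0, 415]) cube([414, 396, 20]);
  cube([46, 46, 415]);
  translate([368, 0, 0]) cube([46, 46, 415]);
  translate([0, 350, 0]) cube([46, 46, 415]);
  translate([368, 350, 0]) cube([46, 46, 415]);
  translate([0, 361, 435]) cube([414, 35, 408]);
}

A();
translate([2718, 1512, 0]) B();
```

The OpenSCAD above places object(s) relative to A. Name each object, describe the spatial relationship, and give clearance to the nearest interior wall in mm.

Clearances: x = 2575, y = 1369; minimum 1369 mm.

A is a house frame. B is a chair. The chair sits inside the house frame, centred. The clearance to the nearest interior wall is 1369 mm.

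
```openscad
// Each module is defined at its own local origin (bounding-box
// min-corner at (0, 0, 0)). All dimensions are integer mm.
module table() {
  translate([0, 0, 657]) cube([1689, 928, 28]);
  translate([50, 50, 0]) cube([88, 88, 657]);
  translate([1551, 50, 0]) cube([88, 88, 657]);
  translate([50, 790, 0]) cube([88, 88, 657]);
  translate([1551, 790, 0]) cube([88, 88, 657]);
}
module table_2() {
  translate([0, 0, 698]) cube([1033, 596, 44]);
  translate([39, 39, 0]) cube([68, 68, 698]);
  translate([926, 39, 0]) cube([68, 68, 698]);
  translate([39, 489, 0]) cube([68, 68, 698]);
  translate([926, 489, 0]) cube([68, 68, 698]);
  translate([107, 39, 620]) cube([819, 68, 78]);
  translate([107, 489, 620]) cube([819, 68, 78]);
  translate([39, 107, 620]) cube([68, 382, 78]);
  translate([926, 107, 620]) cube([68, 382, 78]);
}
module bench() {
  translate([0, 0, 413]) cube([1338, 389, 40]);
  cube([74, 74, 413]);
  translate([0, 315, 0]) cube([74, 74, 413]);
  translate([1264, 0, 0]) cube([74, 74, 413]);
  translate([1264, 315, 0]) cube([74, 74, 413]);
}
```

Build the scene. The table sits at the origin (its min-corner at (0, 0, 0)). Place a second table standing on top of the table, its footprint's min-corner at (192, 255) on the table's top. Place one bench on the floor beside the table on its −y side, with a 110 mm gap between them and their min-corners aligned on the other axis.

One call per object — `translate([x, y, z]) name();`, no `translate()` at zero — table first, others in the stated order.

table();
translate([192, 255, 685]) table_2();
translate([0, -499, 0]) bench();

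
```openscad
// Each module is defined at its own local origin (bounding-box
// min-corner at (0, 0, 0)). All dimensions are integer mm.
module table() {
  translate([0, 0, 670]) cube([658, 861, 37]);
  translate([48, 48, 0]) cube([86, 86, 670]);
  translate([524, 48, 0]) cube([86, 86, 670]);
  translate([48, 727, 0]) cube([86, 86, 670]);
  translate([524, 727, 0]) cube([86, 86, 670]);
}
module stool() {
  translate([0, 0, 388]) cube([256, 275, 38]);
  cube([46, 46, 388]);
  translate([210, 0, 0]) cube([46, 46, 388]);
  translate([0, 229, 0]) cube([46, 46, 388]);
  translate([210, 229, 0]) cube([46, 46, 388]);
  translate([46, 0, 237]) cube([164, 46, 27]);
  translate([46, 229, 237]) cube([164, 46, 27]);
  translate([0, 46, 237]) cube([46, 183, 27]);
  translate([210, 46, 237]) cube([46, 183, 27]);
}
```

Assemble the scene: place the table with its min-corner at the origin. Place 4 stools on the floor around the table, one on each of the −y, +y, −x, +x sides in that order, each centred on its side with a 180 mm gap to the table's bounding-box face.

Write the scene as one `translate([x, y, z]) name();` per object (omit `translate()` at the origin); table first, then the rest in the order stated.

table();
translate([201, -455, 0]) stool();
translate([201, 1041, 0]) stool();
translate([-436, 293, 0]) stool();
translate([838, 293, 0]) stool();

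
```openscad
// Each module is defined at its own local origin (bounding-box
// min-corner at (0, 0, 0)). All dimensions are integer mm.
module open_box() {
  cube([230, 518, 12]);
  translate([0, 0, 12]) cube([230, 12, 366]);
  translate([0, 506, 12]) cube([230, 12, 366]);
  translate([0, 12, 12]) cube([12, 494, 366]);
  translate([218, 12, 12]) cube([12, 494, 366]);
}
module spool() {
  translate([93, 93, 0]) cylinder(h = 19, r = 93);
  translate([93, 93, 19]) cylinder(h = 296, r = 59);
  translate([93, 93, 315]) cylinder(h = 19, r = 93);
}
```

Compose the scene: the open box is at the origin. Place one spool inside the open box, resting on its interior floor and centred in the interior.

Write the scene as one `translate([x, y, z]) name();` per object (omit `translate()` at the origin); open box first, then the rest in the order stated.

open_box();
translate([22, 166, 12]) spool();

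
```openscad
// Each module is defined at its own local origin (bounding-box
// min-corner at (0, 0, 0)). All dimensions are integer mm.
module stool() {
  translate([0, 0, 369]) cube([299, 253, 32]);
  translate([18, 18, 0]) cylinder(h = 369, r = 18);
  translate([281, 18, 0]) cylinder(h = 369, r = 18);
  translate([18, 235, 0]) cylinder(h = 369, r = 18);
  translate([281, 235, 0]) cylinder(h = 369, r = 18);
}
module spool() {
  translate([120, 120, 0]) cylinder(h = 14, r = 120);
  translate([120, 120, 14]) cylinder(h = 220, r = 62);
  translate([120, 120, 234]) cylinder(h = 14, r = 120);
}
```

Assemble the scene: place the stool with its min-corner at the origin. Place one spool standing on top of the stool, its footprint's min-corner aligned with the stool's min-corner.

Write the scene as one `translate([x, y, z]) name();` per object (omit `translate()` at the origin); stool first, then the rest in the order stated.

stool();
translate([0, 0, 401]) spool();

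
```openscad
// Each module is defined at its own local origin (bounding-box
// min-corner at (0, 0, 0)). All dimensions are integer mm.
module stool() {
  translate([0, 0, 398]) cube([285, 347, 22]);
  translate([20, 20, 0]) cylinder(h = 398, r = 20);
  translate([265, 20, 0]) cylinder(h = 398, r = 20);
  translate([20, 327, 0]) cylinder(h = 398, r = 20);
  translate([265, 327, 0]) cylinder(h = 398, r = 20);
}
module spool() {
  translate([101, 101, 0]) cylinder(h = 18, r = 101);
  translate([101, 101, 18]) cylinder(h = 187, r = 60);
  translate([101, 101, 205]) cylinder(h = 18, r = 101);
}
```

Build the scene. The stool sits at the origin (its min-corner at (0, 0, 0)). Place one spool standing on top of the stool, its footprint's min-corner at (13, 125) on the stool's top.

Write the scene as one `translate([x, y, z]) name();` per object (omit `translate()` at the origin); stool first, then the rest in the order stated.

stool();
translate([13, 125, 420]) spool();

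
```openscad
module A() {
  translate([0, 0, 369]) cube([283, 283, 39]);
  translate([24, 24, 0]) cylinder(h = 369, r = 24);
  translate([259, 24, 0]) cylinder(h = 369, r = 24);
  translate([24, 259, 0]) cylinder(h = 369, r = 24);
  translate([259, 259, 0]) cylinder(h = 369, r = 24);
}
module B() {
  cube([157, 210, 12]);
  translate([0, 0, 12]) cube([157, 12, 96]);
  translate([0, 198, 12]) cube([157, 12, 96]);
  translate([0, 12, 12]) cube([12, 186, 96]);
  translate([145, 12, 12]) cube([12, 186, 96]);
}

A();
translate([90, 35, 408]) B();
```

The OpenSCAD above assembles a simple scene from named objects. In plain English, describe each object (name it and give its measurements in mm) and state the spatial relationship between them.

A is a four-legged stool. The seat is a 283×283×39 mm slab whose top surface is at z = 408 mm; four round legs, each 48 mm in diameter, run from the floor (z = 0) to the underside of the seat, each leg's axis is inset half a diameter from the nearest pair of seat edges (so the leg's bounding box is flush with the corner).

B is an open-topped rectangular box: outside dimensions 157×210×108 mm, with a uniform wall and base thickness of 12 mm. The base is a full 157×210 slab on the floor; four walls sit on top of the base. The front and back walls (the −y and +y sides) span the full width; the two side walls fit between them.

The open box is on top of the stool.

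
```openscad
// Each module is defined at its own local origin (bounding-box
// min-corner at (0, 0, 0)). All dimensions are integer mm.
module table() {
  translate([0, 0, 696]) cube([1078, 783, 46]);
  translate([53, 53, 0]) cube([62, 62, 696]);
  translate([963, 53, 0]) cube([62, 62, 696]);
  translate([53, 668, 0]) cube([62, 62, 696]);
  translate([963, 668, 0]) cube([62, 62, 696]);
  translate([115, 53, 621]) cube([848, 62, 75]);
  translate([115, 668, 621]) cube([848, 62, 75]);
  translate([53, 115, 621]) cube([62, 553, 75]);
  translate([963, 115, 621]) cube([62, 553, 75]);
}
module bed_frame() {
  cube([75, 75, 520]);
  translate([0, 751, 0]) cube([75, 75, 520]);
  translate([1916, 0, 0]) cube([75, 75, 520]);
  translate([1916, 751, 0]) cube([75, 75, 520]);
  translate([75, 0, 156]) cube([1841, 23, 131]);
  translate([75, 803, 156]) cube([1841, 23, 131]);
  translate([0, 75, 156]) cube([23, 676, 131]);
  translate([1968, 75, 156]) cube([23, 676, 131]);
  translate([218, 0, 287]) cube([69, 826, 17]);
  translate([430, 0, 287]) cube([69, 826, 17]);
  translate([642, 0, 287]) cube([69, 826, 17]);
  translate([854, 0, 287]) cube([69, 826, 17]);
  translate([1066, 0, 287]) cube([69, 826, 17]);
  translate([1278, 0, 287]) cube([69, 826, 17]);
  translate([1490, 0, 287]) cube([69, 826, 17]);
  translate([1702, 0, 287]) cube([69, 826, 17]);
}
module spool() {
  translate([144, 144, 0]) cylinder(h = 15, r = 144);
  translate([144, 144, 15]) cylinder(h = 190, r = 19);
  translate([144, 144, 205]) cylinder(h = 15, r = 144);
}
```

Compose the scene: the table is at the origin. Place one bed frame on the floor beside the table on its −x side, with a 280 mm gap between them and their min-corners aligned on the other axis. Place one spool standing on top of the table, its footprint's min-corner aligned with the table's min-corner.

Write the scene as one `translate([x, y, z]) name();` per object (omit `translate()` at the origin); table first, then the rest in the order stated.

table();
translate([-2271, 0, 0]) bed_frame();
translate([0, 0, 742]) spool();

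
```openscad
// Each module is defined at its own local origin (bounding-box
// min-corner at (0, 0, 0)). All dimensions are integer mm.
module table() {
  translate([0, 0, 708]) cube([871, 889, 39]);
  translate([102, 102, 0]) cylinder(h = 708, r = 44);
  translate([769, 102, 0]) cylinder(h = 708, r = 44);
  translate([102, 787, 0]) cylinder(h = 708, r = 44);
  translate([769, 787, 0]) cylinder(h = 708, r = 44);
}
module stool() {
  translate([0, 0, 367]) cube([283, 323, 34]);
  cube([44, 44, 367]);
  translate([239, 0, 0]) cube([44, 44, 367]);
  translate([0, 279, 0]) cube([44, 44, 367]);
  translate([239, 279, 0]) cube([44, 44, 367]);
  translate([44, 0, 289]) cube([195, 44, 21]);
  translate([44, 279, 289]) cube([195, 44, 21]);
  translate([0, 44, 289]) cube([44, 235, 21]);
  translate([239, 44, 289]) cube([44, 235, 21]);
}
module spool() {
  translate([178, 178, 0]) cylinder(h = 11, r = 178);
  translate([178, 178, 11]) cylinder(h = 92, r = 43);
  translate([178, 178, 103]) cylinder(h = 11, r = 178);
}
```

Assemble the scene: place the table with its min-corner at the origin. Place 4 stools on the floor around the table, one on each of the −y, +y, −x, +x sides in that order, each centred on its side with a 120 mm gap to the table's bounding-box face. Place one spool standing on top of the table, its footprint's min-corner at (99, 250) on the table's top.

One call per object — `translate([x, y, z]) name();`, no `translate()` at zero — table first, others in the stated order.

table();
translate([294, -443, 0]) stool();
translate([294, 1009, 0]) stool();
translate([-403, 283, 0]) stool();
translate([991, 283, 0]) stool();
translate([99, 250, 747]) spool();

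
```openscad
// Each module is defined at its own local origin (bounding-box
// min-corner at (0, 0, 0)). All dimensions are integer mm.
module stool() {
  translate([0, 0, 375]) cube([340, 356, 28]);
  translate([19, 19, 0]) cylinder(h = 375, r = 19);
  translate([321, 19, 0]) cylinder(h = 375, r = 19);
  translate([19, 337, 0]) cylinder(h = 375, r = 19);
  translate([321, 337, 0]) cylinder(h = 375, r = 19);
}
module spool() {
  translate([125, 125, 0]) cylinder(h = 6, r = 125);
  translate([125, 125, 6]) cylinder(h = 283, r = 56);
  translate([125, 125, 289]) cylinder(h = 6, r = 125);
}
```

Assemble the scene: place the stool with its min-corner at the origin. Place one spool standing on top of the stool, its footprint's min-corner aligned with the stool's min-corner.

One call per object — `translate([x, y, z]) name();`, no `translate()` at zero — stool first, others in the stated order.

stool();
translate([0, 0, 403]) spool();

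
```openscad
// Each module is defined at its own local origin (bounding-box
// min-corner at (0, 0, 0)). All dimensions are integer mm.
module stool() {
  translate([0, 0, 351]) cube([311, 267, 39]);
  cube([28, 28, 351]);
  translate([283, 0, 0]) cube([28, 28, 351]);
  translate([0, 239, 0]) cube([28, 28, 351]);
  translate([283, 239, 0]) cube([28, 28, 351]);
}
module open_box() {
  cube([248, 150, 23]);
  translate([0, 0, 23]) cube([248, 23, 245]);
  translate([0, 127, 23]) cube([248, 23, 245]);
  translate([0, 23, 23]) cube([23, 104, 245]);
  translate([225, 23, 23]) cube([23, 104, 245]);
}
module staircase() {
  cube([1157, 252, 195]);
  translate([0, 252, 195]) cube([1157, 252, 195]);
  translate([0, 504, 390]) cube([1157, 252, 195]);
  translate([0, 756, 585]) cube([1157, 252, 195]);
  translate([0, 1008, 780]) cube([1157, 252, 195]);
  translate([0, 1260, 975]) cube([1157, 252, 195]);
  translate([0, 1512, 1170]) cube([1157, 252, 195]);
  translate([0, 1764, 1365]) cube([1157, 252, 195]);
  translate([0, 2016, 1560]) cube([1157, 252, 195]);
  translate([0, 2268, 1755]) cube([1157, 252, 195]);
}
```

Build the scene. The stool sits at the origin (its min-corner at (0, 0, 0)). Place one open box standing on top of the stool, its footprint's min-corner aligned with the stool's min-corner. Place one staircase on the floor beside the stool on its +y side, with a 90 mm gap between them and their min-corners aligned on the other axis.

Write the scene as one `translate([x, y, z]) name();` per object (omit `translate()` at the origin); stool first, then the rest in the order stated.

stool();
translate([0, 0, 390]) open_box();
translate([0, 357, 0]) staircase();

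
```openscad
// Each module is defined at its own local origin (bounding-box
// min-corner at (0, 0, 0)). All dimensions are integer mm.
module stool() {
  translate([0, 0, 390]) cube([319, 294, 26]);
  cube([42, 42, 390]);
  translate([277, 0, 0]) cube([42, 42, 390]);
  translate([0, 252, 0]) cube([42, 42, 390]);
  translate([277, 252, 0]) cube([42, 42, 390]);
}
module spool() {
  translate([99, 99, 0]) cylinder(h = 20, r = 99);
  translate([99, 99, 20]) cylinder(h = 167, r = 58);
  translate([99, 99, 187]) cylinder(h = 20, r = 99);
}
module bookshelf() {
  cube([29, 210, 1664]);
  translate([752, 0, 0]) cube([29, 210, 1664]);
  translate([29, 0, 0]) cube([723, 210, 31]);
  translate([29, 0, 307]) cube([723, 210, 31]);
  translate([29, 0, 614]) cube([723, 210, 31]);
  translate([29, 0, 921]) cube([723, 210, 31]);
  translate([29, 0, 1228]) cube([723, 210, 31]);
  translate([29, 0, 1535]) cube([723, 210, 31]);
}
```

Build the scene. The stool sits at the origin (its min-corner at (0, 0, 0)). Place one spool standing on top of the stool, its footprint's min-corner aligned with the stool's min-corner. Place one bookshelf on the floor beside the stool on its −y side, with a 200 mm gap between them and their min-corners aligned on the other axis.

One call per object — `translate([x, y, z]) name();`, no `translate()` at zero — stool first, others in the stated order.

stool();
translate([0, 0, 416]) spool();
translate([0, -410, 0]) bookshelf();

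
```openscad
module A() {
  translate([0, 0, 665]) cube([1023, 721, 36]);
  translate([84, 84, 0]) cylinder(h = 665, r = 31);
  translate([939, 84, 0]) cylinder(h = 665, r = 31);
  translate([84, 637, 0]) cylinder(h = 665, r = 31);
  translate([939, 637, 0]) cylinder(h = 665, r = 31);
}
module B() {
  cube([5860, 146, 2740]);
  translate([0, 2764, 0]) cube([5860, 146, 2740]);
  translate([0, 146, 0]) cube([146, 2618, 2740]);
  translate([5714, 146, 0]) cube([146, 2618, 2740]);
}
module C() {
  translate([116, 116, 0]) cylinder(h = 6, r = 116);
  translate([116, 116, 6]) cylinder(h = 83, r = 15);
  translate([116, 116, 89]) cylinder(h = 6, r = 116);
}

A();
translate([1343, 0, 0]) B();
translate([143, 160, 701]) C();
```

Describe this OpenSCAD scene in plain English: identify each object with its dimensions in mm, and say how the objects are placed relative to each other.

A is a table with a 1023×721 mm rectangular top, 36 mm thick, top surface at z = 701 mm, supported by four round legs of 62 mm diameter, each leg's bounding box inset 53 mm from the nearest pair of top edges, running from the floor.

B is a box-shaped house frame (walls only): outside footprint 5860×2910 mm, wall height 2740 mm, wall thickness 146 mm. The two y-facing walls run the full x-width; the two x-facing walls fit between the inner faces of the y-facing walls.

C is a spool: two coaxial disc flanges of radius 116 mm and thickness 6 mm, joined by a core cylinder of radius 15 mm and height 83 mm. The lower flange rests on z = 0 and the three cylinders share a vertical axis.

The house frame is on the floor beside the table on its +x side. The spool is on top of the table.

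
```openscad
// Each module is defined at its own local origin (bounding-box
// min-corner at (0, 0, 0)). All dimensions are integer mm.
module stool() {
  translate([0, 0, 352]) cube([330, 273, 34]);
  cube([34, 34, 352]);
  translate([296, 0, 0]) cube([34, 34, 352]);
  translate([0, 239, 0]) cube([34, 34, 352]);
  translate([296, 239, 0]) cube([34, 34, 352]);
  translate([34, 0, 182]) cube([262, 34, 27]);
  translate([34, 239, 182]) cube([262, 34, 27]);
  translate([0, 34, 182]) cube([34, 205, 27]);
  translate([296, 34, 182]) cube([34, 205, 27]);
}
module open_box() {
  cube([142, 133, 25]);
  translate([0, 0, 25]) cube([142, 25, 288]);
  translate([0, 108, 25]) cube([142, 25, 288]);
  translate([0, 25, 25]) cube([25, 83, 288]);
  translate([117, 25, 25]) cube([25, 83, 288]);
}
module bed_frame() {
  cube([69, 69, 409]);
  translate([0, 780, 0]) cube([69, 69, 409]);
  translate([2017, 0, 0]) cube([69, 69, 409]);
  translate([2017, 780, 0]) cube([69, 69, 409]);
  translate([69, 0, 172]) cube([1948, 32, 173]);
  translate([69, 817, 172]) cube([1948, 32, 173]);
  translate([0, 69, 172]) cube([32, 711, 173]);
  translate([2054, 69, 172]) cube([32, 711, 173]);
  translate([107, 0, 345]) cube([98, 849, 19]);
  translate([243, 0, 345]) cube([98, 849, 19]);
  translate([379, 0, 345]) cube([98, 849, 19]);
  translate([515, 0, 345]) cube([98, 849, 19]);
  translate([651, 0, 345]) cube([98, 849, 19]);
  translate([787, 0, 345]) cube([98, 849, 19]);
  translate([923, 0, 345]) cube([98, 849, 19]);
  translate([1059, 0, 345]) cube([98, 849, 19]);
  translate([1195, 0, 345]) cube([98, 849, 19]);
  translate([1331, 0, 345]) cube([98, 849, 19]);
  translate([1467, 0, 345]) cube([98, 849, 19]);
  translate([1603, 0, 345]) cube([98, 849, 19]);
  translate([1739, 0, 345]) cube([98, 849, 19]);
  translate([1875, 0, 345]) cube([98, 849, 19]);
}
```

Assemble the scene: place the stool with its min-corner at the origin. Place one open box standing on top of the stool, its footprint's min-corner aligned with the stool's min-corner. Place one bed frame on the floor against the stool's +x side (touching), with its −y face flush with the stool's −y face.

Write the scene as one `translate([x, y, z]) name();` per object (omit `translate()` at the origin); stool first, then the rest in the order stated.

stool();
translate([0, 0, 386]) open_box();
translate([330, 0, 0]) bed_frame();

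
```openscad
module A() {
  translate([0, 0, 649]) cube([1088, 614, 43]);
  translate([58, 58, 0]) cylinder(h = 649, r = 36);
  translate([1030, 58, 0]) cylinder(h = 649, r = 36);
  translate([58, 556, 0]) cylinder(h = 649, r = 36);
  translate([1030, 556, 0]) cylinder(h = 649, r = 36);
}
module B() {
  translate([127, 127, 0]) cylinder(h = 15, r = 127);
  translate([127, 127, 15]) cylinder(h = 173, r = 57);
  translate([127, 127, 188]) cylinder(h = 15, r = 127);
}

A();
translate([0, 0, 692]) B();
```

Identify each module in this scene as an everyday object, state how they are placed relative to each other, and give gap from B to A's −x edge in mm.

The spool's min-x is at 0; the table's min-x is 0; gap = 0 mm.

A is a table. B is a spool. The spool is on top of the table. The gap from the spool to the table's −x edge is 0 mm.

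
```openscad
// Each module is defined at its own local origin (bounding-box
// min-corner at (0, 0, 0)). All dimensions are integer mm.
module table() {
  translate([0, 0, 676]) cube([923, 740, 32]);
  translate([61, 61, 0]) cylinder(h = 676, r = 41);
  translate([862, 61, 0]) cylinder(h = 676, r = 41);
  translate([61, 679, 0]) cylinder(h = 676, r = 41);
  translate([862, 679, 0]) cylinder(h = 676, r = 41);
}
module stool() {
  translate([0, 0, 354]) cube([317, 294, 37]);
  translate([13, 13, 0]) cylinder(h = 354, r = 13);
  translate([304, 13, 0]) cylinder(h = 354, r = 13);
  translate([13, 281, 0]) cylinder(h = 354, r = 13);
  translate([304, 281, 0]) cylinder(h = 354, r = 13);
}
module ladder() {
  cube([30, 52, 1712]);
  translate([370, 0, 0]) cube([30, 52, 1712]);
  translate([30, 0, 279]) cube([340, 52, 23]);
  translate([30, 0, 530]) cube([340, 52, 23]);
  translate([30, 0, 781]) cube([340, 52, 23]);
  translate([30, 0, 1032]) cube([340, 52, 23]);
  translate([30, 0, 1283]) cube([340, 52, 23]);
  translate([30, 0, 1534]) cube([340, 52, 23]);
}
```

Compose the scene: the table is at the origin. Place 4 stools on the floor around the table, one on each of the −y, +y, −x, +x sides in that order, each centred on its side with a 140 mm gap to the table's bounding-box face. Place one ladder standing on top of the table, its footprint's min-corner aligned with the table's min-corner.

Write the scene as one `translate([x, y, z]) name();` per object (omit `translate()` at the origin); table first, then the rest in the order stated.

table();
translate([303, -434, 0]) stool();
translate([303, 880, 0]) stool();
translate([-457, 223, 0]) stool();
translate([1063, 223, 0]) stool();
translate([0, 0, 708]) ladder();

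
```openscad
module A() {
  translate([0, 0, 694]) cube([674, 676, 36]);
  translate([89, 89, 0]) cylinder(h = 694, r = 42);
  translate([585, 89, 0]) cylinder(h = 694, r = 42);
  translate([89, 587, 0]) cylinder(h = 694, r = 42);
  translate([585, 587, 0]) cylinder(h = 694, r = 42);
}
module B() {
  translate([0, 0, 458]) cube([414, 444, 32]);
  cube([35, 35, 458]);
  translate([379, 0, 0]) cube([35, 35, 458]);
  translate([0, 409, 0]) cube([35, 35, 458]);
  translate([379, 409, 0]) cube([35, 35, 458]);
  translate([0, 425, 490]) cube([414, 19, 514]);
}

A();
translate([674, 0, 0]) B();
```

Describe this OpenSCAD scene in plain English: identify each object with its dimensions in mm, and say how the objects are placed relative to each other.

A is a table: top 674 mm (x) × 676 mm (y), 36 mm thick, upper face at z = 730 mm, on four round legs of 84 mm diameter, each leg's bounding box inset 47 mm from the nearest pair of top edges, running from z = 0 to the bottom of the top.

B is a chair: 414×444 mm seat, 32 mm thick, top at z = 490 mm, on four 35 mm square corner legs flush with the seat edges. A 19 mm thick backrest slab spans the full seat width, extending 514 mm above the seat top, its back face flush with the seat's +y edge.

The chair is against the table's +x side, with their −y faces flush.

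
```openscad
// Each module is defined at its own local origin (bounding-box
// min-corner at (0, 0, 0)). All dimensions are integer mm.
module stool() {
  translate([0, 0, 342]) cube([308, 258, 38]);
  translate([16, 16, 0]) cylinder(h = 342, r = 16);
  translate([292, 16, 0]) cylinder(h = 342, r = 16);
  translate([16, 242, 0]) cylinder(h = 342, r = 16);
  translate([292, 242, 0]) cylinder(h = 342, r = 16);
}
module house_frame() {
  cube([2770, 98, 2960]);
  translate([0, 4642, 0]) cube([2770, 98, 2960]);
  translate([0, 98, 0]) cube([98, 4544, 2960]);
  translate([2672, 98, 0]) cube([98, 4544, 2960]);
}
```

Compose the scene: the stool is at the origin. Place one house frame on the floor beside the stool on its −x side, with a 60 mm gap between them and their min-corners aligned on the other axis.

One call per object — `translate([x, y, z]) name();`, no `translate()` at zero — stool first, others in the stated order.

stool();
translate([-2830, 0, 0]) house_frame();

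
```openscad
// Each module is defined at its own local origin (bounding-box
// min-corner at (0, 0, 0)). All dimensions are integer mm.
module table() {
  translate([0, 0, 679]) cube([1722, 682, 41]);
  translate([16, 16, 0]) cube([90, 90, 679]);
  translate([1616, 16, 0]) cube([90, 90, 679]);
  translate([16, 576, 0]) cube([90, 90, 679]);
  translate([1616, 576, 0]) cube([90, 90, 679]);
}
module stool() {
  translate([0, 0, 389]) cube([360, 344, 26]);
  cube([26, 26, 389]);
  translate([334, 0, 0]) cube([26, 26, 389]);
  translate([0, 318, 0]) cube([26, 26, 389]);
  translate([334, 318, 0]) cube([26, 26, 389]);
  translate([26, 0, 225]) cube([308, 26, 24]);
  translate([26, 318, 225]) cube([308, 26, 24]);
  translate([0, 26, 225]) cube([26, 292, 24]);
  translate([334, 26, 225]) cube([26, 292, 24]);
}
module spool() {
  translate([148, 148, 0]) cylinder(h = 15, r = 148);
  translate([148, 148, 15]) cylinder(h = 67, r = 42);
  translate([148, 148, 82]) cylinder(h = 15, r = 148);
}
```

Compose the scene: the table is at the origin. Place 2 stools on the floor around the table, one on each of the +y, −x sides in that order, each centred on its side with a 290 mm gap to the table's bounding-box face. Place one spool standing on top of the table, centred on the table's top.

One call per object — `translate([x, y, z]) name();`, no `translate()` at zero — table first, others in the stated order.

table();
translate([681, 972, 0]) stool();
translate([-650, 169, 0]) stool();
translate([713, 193, 720]) spool();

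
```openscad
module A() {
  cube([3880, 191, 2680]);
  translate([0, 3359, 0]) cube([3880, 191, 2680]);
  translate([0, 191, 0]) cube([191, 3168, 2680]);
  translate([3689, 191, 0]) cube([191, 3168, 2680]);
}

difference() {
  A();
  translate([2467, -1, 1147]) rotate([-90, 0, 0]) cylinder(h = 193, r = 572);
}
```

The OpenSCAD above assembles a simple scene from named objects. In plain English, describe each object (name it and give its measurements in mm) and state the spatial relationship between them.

A is the wall frame of a small rectangular building: four walls, each 2680 mm tall and 191 mm thick, enclosing a footprint 3880 mm (x) by 3550 mm (y) outside-to-outside, with no floor or roof. The front and back walls (the −y and +y sides) span the full width; the two side walls fit between them.

The house frame has a circular hole of radius 572 mm through its front wall, centred at (x = 2467, z = 1147).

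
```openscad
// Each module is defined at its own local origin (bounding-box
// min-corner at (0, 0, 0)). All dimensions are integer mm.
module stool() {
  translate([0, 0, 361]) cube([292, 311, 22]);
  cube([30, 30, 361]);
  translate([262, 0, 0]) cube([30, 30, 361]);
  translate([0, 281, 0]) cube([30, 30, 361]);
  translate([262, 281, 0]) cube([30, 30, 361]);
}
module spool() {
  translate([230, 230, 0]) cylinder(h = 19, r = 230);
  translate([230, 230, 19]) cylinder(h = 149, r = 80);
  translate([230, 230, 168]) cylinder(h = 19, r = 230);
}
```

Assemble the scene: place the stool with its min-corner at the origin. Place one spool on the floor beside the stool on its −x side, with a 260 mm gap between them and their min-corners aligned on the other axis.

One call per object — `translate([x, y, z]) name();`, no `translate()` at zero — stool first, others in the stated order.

stool();
translate([-720, 0, 0]) spool();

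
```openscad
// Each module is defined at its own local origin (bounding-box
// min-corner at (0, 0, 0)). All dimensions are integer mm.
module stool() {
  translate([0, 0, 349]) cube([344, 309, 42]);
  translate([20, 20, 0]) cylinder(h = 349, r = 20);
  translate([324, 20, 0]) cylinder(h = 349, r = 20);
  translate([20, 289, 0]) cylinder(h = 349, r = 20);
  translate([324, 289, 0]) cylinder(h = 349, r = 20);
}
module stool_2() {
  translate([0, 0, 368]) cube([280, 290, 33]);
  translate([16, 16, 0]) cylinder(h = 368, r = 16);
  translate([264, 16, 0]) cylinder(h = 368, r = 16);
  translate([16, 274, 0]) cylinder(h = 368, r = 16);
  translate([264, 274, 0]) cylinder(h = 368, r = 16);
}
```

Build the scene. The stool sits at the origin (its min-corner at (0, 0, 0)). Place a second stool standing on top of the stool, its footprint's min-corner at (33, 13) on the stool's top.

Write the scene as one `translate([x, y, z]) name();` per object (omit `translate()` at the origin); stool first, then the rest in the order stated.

stool();
translate([33, 13, 391]) stool_2();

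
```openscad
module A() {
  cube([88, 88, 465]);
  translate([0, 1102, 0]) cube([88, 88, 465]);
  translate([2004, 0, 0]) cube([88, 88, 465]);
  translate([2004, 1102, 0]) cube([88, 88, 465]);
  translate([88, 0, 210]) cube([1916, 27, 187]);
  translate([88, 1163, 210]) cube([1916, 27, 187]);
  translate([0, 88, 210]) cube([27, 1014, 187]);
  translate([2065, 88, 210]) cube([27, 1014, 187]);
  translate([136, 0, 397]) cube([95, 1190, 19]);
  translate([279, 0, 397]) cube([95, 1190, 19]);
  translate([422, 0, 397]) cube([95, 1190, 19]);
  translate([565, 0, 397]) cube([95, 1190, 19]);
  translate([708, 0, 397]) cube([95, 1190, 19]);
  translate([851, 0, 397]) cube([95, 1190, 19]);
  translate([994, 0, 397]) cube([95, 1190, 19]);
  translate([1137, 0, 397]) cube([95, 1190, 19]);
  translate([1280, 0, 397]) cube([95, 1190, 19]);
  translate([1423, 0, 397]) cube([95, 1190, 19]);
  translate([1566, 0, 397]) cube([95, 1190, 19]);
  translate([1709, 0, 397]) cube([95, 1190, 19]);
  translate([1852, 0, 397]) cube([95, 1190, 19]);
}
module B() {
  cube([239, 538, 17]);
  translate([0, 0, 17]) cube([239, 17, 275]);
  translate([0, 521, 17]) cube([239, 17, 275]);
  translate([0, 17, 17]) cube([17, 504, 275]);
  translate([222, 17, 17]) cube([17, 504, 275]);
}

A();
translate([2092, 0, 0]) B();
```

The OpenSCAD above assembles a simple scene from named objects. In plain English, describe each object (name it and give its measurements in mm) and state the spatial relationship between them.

A is a bed frame 2092 mm long (x) by 1190 mm wide (y). Four 88×88 mm corner posts, 465 mm tall, at the corners of the footprint. Four rails of 27 mm thickness and 187 mm height run between adjacent posts with their undersides at z = 210 mm, their outer faces flush with the outside of the frame (the two x-running rails run between the posts' inner faces; the two y-running rails run between the posts' inner faces). 13 slats, each 95 mm wide (x) and 19 mm thick, lie across the top of the two x-running rails, running the full 1190 mm width of the frame in y; the slats are evenly spaced along x between the inner faces of the end posts with equal gaps (rounded down to the nearest mm) at the −x end and between each pair — any rounding remainder accumulates at the +x end.

B is an open storage box with external size 239×538×292 mm and wall thickness 17 mm (the base is also 17 mm thick). The base covers the whole footprint; the four walls stand on the base, with the y-facing walls full-width and the x-facing walls fitting between their inner faces.

The open box is against the bed frame's +x side, with their −y faces flush.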